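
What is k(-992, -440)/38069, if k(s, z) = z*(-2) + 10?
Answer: 890/38069 ≈ 0.023379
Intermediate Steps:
k(s, z) = 10 - 2*z (k(s, z) = -2*z + 10 = 10 - 2*z)
k(-992, -440)/38069 = (10 - 2*(-440))/38069 = (10 + 880)*(1/38069) = 890*(1/38069) = 890/38069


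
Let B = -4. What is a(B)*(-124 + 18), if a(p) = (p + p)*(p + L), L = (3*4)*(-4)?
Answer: -44096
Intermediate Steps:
L = -48 (L = 12*(-4) = -48)
a(p) = 2*p*(-48 + p) (a(p) = (p + p)*(p - 48) = (2*p)*(-48 + p) = 2*p*(-48 + p))
a(B)*(-124 + 18) = (2*(-4)*(-48 - 4))*(-124 + 18) = (2*(-4)*(-52))*(-106) = 416*(-106) = -44096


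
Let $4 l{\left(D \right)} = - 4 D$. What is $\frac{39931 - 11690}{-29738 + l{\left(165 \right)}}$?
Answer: $- \frac{28241}{29903} \approx -0.94442$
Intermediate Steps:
$l{\left(D \right)} = - D$ ($l{\left(D \right)} = \frac{\left(-4\right) D}{4} = - D$)
$\frac{39931 - 11690}{-29738 + l{\left(165 \right)}} = \frac{39931 - 11690}{-29738 - 165} = \frac{28241}{-29738 - 165} = \frac{28241}{-29903} = 28241 \left(- \frac{1}{29903}\right) = - \frac{28241}{29903}$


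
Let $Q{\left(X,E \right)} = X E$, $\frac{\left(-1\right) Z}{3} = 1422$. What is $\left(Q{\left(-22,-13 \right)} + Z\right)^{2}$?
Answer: $15840400$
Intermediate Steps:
$Z = -4266$ ($Z = \left(-3\right) 1422 = -4266$)
$Q{\left(X,E \right)} = E X$
$\left(Q{\left(-22,-13 \right)} + Z\right)^{2} = \left(\left(-13\right) \left(-22\right) - 4266\right)^{2} = \left(286 - 4266\right)^{2} = \left(-3980\right)^{2} = 15840400$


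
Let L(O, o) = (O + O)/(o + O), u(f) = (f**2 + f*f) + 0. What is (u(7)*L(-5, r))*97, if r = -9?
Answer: 6790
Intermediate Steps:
u(f) = 2*f**2 (u(f) = (f**2 + f**2) + 0 = 2*f**2 + 0 = 2*f**2)
L(O, o) = 2*O/(O + o) (L(O, o) = (2*O)/(O + o) = 2*O/(O + o))
(u(7)*L(-5, r))*97 = ((2*7**2)*(2*(-5)/(-5 - 9)))*97 = ((2*49)*(2*(-5)/(-14)))*97 = (98*(2*(-5)*(-1/14)))*97 = (98*(5/7))*97 = 70*97 = 6790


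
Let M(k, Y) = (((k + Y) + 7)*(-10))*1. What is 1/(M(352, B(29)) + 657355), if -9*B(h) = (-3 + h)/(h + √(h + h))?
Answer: 8292761091/5421525827569715 + 468*√58/5421525827569715 ≈ 1.5296e-6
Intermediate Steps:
B(h) = -(-3 + h)/(9*(h + √2*√h)) (B(h) = -(-3 + h)/(9*(h + √(h + h))) = -(-3 + h)/(9*(h + √(2*h))) = -(-3 + h)/(9*(h + √2*√h)))
M(k, Y) = -70 - 10*Y - 10*k (M(k, Y) = (((Y + k) + 7)*(-10))*1 = ((7 + Y + k)*(-10))*1 = (-70 - 10*Y - 10*k)*1 = -70 - 10*Y - 10*k)
1/(M(352, B(29)) + 657355) = 1/((-70 - 10*(3 - 1*29)/(9*(29 + √2*√29)) - 10*352) + 657355) = 1/((-70 - 10*(3 - 29)/(9*(29 + √58)) - 3520) + 657355) = 1/((-70 - 10*(-26)/(9*(29 + √58)) - 3520) + 657355) = 1/((-70 - (-260)/(9*(29 + √58)) - 3520) + 657355) = 1/((-70 + 260/(9*(29 + √58)) - 3520) + 657355) = 1/((-3590 + 260/(9*(29 + √58))) + 657355) = 1/(653765 + 260/(9*(29 + √58)))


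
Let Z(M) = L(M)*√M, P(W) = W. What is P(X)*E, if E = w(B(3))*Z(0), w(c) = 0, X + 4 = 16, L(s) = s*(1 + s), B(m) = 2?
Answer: 0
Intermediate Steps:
X = 12 (X = -4 + 16 = 12)
Z(M) = M^(3/2)*(1 + M) (Z(M) = (M*(1 + M))*√M = M^(3/2)*(1 + M))
E = 0 (E = 0*(0^(3/2)*(1 + 0)) = 0*(0*1) = 0*0 = 0)
P(X)*E = 12*0 = 0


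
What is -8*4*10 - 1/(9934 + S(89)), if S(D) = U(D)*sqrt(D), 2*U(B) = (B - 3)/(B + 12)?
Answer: -322137365655134/1006678950995 + 4343*sqrt(89)/1006678950995 ≈ -320.00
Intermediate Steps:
U(B) = (-3 + B)/(2*(12 + B)) (U(B) = ((B - 3)/(B + 12))/2 = ((-3 + B)/(12 + B))/2 = (-3 + B)/(2*(12 + B)))
S(D) = sqrt(D)*(-3 + D)/(2*(12 + D)) (S(D) = ((-3 + D)/(2*(12 + D)))*sqrt(D) = sqrt(D)*(-3 + D)/(2*(12 + D)))
-8*4*10 - 1/(9934 + S(89)) = -8*4*10 - 1/(9934 + sqrt(89)*(-3 + 89)/(2*(12 + 89))) = -32*10 - 1/(9934 + (1/2)*sqrt(89)*86/101) = -320 - 1/(9934 + (1/2)*sqrt(89)*(1/101)*86) = -320 - 1/(9934 + 43*sqrt(89)/101)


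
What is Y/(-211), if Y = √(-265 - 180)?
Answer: -I*√445/211 ≈ -0.099976*I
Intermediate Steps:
Y = I*√445 (Y = √(-445) = I*√445 ≈ 21.095*I)
Y/(-211) = (I*√445)/(-211) = (I*√445)*(-1/211) = -I*√445/211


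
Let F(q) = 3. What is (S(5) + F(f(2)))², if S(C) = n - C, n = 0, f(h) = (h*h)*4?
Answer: 4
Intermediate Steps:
f(h) = 4*h² (f(h) = h²*4 = 4*h²)
S(C) = -C (S(C) = 0 - C = -C)
(S(5) + F(f(2)))² = (-1*5 + 3)² = (-5 + 3)² = (-2)² = 4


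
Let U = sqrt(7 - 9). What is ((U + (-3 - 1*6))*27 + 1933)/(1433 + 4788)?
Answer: 1690/6221 + 27*I*sqrt(2)/6221 ≈ 0.27166 + 0.0061379*I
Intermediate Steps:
U = I*sqrt(2) (U = sqrt(-2) = I*sqrt(2) ≈ 1.4142*I)
((U + (-3 - 1*6))*27 + 1933)/(1433 + 4788) = ((I*sqrt(2) + (-3 - 1*6))*27 + 1933)/(1433 + 4788) = ((I*sqrt(2) + (-3 - 6))*27 + 1933)/6221 = ((I*sqrt(2) - 9)*27 + 1933)*(1/6221) = ((-9 + I*sqrt(2))*27 + 1933)*(1/6221) = ((-243 + 27*I*sqrt(2)) + 1933)*(1/6221) = (1690 + 27*I*sqrt(2))*(1/6221) = 1690/6221 + 27*I*sqrt(2)/6221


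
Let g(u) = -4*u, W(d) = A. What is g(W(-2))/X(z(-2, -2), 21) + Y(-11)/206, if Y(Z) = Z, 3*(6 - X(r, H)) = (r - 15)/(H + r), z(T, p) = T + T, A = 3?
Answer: -129647/66950 ≈ -1.9365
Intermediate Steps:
W(d) = 3
z(T, p) = 2*T
X(r, H) = 6 - (-15 + r)/(3*(H + r)) (X(r, H) = 6 - (r - 15)/(3*(H + r)) = 6 - (-15 + r)/(3*(H + r)))
g(W(-2))/X(z(-2, -2), 21) + Y(-11)/206 = (-4*3)/(((5 + 6*21 + 17*(2*(-2))/3)/(21 + 2*(-2)))) - 11/206 = -12*(21 - 4)/(5 + 126 + (17/3)*(-4)) - 11*1/206 = -12*17/(5 + 126 - 68/3) - 11/206 = -12/((1/17)*(325/3)) - 11/206 = -12/325/51 - 11/206 = -12*51/325 - 11/206 = -612/325 - 11/206 = -129647/66950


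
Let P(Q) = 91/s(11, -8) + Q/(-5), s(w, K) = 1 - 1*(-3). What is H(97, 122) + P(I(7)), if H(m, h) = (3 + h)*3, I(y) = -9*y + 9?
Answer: 8171/20 ≈ 408.55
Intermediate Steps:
s(w, K) = 4 (s(w, K) = 1 + 3 = 4)
I(y) = 9 - 9*y
H(m, h) = 9 + 3*h
P(Q) = 91/4 - Q/5 (P(Q) = 91/4 + Q/(-5) = 91*(¼) + Q*(-⅕) = 91/4 - Q/5)
H(97, 122) + P(I(7)) = (9 + 3*122) + (91/4 - (9 - 9*7)/5) = (9 + 366) + (91/4 - (9 - 63)/5) = 375 + (91/4 - ⅕*(-54)) = 375 + (91/4 + 54/5) = 375 + 671/20 = 8171/20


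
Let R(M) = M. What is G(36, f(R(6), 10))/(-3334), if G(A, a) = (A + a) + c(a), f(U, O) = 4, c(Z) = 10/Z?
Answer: -85/6668 ≈ -0.012747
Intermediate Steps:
G(A, a) = A + a + 10/a (G(A, a) = (A + a) + 10/a = A + a + 10/a)
G(36, f(R(6), 10))/(-3334) = (36 + 4 + 10/4)/(-3334) = (36 + 4 + 10*(¼))*(-1/3334) = (36 + 4 + 5/2)*(-1/3334) = (85/2)*(-1/3334) = -85/6668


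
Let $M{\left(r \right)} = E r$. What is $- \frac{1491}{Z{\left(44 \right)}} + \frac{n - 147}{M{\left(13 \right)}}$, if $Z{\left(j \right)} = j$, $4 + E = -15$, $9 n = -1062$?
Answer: $- \frac{356617}{10868} \approx -32.813$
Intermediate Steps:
$n = -118$ ($n = \frac{1}{9} \left(-1062\right) = -118$)
$E = -19$ ($E = -4 - 15 = -19$)
$M{\left(r \right)} = - 19 r$
$- \frac{1491}{Z{\left(44 \right)}} + \frac{n - 147}{M{\left(13 \right)}} = - \frac{1491}{44} + \frac{-118 - 147}{\left(-19\right) 13} = \left(-1491\right) \frac{1}{44} + \frac{-118 - 147}{-247} = - \frac{1491}{44} - - \frac{265}{247} = - \frac{1491}{44} + \frac{265}{247} = - \frac{356617}{10868}$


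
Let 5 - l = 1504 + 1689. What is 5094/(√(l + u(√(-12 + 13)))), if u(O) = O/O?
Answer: -5094*I*√3187/3187 ≈ -90.234*I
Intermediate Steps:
u(O) = 1
l = -3188 (l = 5 - (1504 + 1689) = 5 - 1*3193 = 5 - 3193 = -3188)
5094/(√(l + u(√(-12 + 13)))) = 5094/(√(-3188 + 1)) = 5094/(√(-3187)) = 5094/((I*√3187)) = 5094*(-I*√3187/3187) = -5094*I*√3187/3187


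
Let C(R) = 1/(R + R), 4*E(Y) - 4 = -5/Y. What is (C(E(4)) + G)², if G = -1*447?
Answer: 24098281/121 ≈ 1.9916e+5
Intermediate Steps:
E(Y) = 1 - 5/(4*Y) (E(Y) = 1 + (-5/Y)/4 = 1 - 5/(4*Y))
G = -447
C(R) = 1/(2*R)
(C(E(4)) + G)² = (1/(2*(((-5/4 + 4)/4))) - 447)² = (1/(2*(((¼)*(11/4)))) - 447)² = (1/(2*(11/16)) - 447)² = ((½)*(16/11) - 447)² = (8/11 - 447)² = (-4909/11)² = 24098281/121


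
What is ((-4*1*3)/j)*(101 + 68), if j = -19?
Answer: 2028/19 ≈ 106.74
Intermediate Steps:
((-4*1*3)/j)*(101 + 68) = ((-4*1*3)/(-19))*(101 + 68) = (-4*3*(-1/19))*169 = -12*(-1/19)*169 = (12/19)*169 = 2028/19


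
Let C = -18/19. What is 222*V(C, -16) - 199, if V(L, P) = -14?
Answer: -3307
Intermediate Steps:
C = -18/19 (C = -18*1/19 = -18/19 ≈ -0.94737)
222*V(C, -16) - 199 = 222*(-14) - 199 = -3108 - 199 = -3307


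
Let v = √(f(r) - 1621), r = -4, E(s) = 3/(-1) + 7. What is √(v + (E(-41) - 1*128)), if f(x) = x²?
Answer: √(-124 + I*√1605) ≈ 1.7764 + 11.276*I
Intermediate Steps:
E(s) = 4 (E(s) = 3*(-1) + 7 = -3 + 7 = 4)
v = I*√1605 (v = √((-4)² - 1621) = √(16 - 1621) = √(-1605) = I*√1605 ≈ 40.062*I)
√(v + (E(-41) - 1*128)) = √(I*√1605 + (4 - 1*128)) = √(I*√1605 + (4 - 128)) = √(I*√1605 - 124) = √(-124 + I*√1605)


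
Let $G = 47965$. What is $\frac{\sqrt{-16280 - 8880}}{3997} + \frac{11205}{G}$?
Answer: $\frac{2241}{9593} + \frac{2 i \sqrt{6290}}{3997} \approx 0.23361 + 0.039685 i$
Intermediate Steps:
$\frac{\sqrt{-16280 - 8880}}{3997} + \frac{11205}{G} = \frac{\sqrt{-16280 - 8880}}{3997} + \frac{11205}{47965} = \sqrt{-25160} \cdot \frac{1}{3997} + 11205 \cdot \frac{1}{47965} = 2 i \sqrt{6290} \cdot \frac{1}{3997} + \frac{2241}{9593} = \frac{2 i \sqrt{6290}}{3997} + \frac{2241}{9593} = \frac{2241}{9593} + \frac{2 i \sqrt{6290}}{3997}$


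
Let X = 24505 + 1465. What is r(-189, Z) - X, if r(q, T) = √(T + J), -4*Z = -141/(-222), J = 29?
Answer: -25970 + √631738/148 ≈ -25965.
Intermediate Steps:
Z = -47/296 (Z = -(-141)/(4*(-222)) = -(-141)*(-1)/(4*222) = -¼*47/74 = -47/296 ≈ -0.15878)
r(q, T) = √(29 + T) (r(q, T) = √(T + 29) = √(29 + T))
X = 25970
r(-189, Z) - X = √(29 - 47/296) - 1*25970 = √(8537/296) - 25970 = √631738/148 - 25970 = -25970 + √631738/148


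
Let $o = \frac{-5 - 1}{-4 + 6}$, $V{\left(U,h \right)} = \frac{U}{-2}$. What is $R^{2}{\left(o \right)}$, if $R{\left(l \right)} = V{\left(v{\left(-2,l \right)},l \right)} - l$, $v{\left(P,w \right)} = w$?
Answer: $\frac{81}{4} \approx 20.25$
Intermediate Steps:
$V{\left(U,h \right)} = - \frac{U}{2}$ ($V{\left(U,h \right)} = U \left(- \frac{1}{2}\right) = - \frac{U}{2}$)
$o = -3$ ($o = - \frac{6}{2} = \left(-6\right) \frac{1}{2} = -3$)
$R{\left(l \right)} = - \frac{3 l}{2}$ ($R{\left(l \right)} = - \frac{l}{2} - l = - \frac{3 l}{2}$)
$R^{2}{\left(o \right)} = \left(\left(- \frac{3}{2}\right) \left(-3\right)\right)^{2} = \left(\frac{9}{2}\right)^{2} = \frac{81}{4}$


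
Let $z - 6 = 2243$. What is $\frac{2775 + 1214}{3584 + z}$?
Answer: $\frac{3989}{5833} \approx 0.68387$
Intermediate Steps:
$z = 2249$ ($z = 6 + 2243 = 2249$)
$\frac{2775 + 1214}{3584 + z} = \frac{2775 + 1214}{3584 + 2249} = \frac{3989}{5833}$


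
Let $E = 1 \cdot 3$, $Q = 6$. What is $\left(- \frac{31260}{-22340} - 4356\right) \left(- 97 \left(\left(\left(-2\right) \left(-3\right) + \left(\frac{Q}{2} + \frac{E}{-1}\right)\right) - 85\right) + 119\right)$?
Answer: $- \frac{37852340598}{1117} \approx -3.3887 \cdot 10^{7}$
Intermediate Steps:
$E = 3$
$\left(- \frac{31260}{-22340} - 4356\right) \left(- 97 \left(\left(\left(-2\right) \left(-3\right) + \left(\frac{Q}{2} + \frac{E}{-1}\right)\right) - 85\right) + 119\right) = \left(- \frac{31260}{-22340} - 4356\right) \left(- 97 \left(\left(\left(-2\right) \left(-3\right) + \left(\frac{6}{2} + \frac{3}{-1}\right)\right) - 85\right) + 119\right) = \left(\left(-31260\right) \left(- \frac{1}{22340}\right) - 4356\right) \left(- 97 \left(\left(6 + \left(6 \cdot \frac{1}{2} + 3 \left(-1\right)\right)\right) - 85\right) + 119\right) = \left(\frac{1563}{1117} - 4356\right) \left(- 97 \left(\left(6 + \left(3 - 3\right)\right) - 85\right) + 119\right) = - \frac{4864089 \left(- 97 \left(\left(6 + 0\right) - 85\right) + 119\right)}{1117} = - \frac{4864089 \left(- 97 \left(6 - 85\right) + 119\right)}{1117} = - \frac{4864089 \left(\left(-97\right) \left(-79\right) + 119\right)}{1117} = - \frac{4864089 \left(7663 + 119\right)}{1117} = \left(- \frac{4864089}{1117}\right) 7782 = - \frac{37852340598}{1117}$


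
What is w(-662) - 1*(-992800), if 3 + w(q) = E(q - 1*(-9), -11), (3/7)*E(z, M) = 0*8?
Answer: 992797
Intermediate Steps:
E(z, M) = 0 (E(z, M) = 7*(0*8)/3 = (7/3)*0 = 0)
w(q) = -3 (w(q) = -3 + 0 = -3)
w(-662) - 1*(-992800) = -3 - 1*(-992800) = -3 + 992800 = 992797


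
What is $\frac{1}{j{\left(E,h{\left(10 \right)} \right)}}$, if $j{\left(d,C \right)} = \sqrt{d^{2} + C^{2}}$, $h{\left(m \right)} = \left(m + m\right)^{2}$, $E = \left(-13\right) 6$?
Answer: $\frac{\sqrt{41521}}{83042} \approx 0.0024538$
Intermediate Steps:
$E = -78$
$h{\left(m \right)} = 4 m^{2}$ ($h{\left(m \right)} = \left(2 m\right)^{2} = 4 m^{2}$)
$j{\left(d,C \right)} = \sqrt{C^{2} + d^{2}}$
$\frac{1}{j{\left(E,h{\left(10 \right)} \right)}} = \frac{1}{\sqrt{\left(4 \cdot 10^{2}\right)^{2} + \left(-78\right)^{2}}} = \frac{1}{\sqrt{\left(4 \cdot 100\right)^{2} + 6084}} = \frac{1}{\sqrt{400^{2} + 6084}} = \frac{1}{\sqrt{160000 + 6084}} = \frac{1}{\sqrt{166084}} = \frac{1}{2 \sqrt{41521}} = \frac{\sqrt{41521}}{83042}$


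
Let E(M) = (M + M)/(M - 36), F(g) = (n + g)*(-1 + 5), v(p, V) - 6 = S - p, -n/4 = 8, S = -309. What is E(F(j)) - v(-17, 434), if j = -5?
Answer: 6615/23 ≈ 287.61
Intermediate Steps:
n = -32 (n = -4*8 = -32)
v(p, V) = -303 - p (v(p, V) = 6 + (-309 - p) = -303 - p)
F(g) = -128 + 4*g (F(g) = (-32 + g)*(-1 + 5) = (-32 + g)*4 = -128 + 4*g)
E(M) = 2*M/(-36 + M) (E(M) = (2*M)/(-36 + M) = 2*M/(-36 + M))
E(F(j)) - v(-17, 434) = 2*(-128 + 4*(-5))/(-36 + (-128 + 4*(-5))) - (-303 - 1*(-17)) = 2*(-128 - 20)/(-36 + (-128 - 20)) - (-303 + 17) = 2*(-148)/(-36 - 148) - 1*(-286) = 2*(-148)/(-184) + 286 = 2*(-148)*(-1/184) + 286 = 37/23 + 286 = 6615/23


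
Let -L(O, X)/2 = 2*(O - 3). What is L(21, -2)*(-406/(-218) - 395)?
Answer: 3085344/109 ≈ 28306.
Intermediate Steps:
L(O, X) = 12 - 4*O (L(O, X) = -4*(O - 3) = -4*(-3 + O) = -2*(-6 + 2*O) = 12 - 4*O)
L(21, -2)*(-406/(-218) - 395) = (12 - 4*21)*(-406/(-218) - 395) = (12 - 84)*(-406*(-1/218) - 395) = -72*(203/109 - 395) = -72*(-42852/109) = 3085344/109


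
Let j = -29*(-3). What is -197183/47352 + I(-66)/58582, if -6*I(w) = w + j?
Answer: -5775770119/1386987432 ≈ -4.1643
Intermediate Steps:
j = 87
I(w) = -29/2 - w/6 (I(w) = -(w + 87)/6 = -(87 + w)/6 = -29/2 - w/6)
-197183/47352 + I(-66)/58582 = -197183/47352 + (-29/2 - 1/6*(-66))/58582 = -197183*1/47352 + (-29/2 + 11)*(1/58582) = -197183/47352 - 7/2*1/58582 = -197183/47352 - 7/117164 = -5775770119/1386987432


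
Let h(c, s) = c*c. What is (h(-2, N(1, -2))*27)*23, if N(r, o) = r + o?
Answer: 2484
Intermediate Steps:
N(r, o) = o + r
h(c, s) = c²
(h(-2, N(1, -2))*27)*23 = ((-2)²*27)*23 = (4*27)*23 = 108*23 = 2484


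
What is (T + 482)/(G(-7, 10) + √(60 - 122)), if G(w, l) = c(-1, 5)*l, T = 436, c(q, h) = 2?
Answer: 3060/77 - 153*I*√62/77 ≈ 39.74 - 15.646*I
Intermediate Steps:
G(w, l) = 2*l
(T + 482)/(G(-7, 10) + √(60 - 122)) = (436 + 482)/(2*10 + √(60 - 122)) = 918/(20 + √(-62)) = 918/(20 + I*√62)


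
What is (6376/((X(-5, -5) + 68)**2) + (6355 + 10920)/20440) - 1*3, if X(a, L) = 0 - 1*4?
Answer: -156509/261632 ≈ -0.59820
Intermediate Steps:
X(a, L) = -4 (X(a, L) = 0 - 4 = -4)
(6376/((X(-5, -5) + 68)**2) + (6355 + 10920)/20440) - 1*3 = (6376/((-4 + 68)**2) + (6355 + 10920)/20440) - 1*3 = (6376/(64**2) + 17275*(1/20440)) - 3 = (6376/4096 + 3455/4088) - 3 = (6376*(1/4096) + 3455/4088) - 3 = (797/512 + 3455/4088) - 3 = 628387/261632 - 3 = -156509/261632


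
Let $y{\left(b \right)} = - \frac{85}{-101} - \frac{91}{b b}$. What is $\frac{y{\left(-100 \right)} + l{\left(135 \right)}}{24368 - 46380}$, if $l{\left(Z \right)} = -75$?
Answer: $\frac{74909191}{22232120000} \approx 0.0033694$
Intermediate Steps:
$y{\left(b \right)} = \frac{85}{101} - \frac{91}{b^{2}}$ ($y{\left(b \right)} = \left(-85\right) \left(- \frac{1}{101}\right) - \frac{91}{b^{2}} = \frac{85}{101} - \frac{91}{b^{2}}$)
$\frac{y{\left(-100 \right)} + l{\left(135 \right)}}{24368 - 46380} = \frac{\left(\frac{85}{101} - \frac{91}{10000}\right) - 75}{24368 - 46380} = \frac{\left(\frac{85}{101} - \frac{91}{10000}\right) - 75}{-22012} = \left(\left(\frac{85}{101} - \frac{91}{10000}\right) - 75\right) \left(- \frac{1}{22012}\right) = \left(\frac{840809}{1010000} - 75\right) \left(- \frac{1}{22012}\right) = \left(- \frac{74909191}{1010000}\right) \left(- \frac{1}{22012}\right) = \frac{74909191}{22232120000}$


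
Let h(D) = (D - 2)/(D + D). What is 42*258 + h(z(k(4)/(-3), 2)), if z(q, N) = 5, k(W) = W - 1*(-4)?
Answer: 108363/10 ≈ 10836.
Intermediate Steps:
k(W) = 4 + W (k(W) = W + 4 = 4 + W)
h(D) = (-2 + D)/(2*D) (h(D) = (-2 + D)/((2*D)) = (-2 + D)*(1/(2*D)) = (-2 + D)/(2*D))
42*258 + h(z(k(4)/(-3), 2)) = 42*258 + (1/2)*(-2 + 5)/5 = 10836 + (1/2)*(1/5)*3 = 10836 + 3/10 = 108363/10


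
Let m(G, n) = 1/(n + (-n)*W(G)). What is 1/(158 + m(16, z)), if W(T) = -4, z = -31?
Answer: 155/24489 ≈ 0.0063294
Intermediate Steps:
m(G, n) = 1/(5*n) (m(G, n) = 1/(n - n*(-4)) = 1/(n + 4*n) = 1/(5*n))
1/(158 + m(16, z)) = 1/(158 + (1/5)/(-31)) = 1/(158 + (1/5)*(-1/31)) = 1/(158 - 1/155) = 1/(24489/155) = 155/24489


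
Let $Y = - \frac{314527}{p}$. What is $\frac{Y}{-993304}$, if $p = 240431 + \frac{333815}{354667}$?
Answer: $\frac{111552347509}{84702285440644768} \approx 1.317 \cdot 10^{-6}$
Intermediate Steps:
$p = \frac{85273275292}{354667}$ ($p = 240431 + 333815 \cdot \frac{1}{354667} = 240431 + \frac{333815}{354667} = \frac{85273275292}{354667} \approx 2.4043 \cdot 10^{5}$)
$Y = - \frac{111552347509}{85273275292}$ ($Y = - \frac{314527}{\frac{85273275292}{354667}} = \left(-314527\right) \frac{354667}{85273275292} = - \frac{111552347509}{85273275292} \approx -1.3082$)
$\frac{Y}{-993304} = - \frac{111552347509}{85273275292 \left(-993304\right)} = \left(- \frac{111552347509}{85273275292}\right) \left(- \frac{1}{993304}\right) = \frac{111552347509}{84702285440644768}$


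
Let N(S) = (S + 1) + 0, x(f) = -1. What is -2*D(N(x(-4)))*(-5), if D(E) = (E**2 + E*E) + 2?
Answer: 20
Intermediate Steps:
N(S) = 1 + S (N(S) = (1 + S) + 0 = 1 + S)
D(E) = 2 + 2*E**2 (D(E) = (E**2 + E**2) + 2 = 2*E**2 + 2 = 2 + 2*E**2)
-2*D(N(x(-4)))*(-5) = -2*(2 + 2*(1 - 1)**2)*(-5) = -2*(2 + 2*0**2)*(-5) = -2*(2 + 2*0)*(-5) = -2*(2 + 0)*(-5) = -2*2*(-5) = -4*(-5) = 20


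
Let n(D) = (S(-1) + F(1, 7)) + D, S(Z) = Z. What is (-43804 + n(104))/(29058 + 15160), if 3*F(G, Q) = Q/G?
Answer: -65548/66327 ≈ -0.98826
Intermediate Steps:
F(G, Q) = Q/(3*G) (F(G, Q) = (Q/G)/3 = Q/(3*G))
n(D) = 4/3 + D (n(D) = (-1 + (1/3)*7/1) + D = (-1 + (1/3)*7*1) + D = (-1 + 7/3) + D = 4/3 + D)
(-43804 + n(104))/(29058 + 15160) = (-43804 + (4/3 + 104))/(29058 + 15160) = (-43804 + 316/3)/44218 = -131096/3*1/44218 = -65548/66327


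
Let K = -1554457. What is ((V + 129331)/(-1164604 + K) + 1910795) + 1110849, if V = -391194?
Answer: 8216034618147/2719061 ≈ 3.0216e+6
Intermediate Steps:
((V + 129331)/(-1164604 + K) + 1910795) + 1110849 = ((-391194 + 129331)/(-1164604 - 1554457) + 1910795) + 1110849 = (-261863/(-2719061) + 1910795) + 1110849 = (-261863*(-1/2719061) + 1910795) + 1110849 = (261863/2719061 + 1910795) + 1110849 = 5195568425358/2719061 + 1110849 = 8216034618147/2719061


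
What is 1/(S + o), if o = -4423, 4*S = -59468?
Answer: -1/19290 ≈ -5.1840e-5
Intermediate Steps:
S = -14867 (S = (¼)*(-59468) = -14867)
1/(S + o) = 1/(-14867 - 4423) = 1/(-19290) = -1/19290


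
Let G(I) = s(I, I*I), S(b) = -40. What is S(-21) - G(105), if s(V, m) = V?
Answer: -145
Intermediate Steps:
G(I) = I
S(-21) - G(105) = -40 - 1*105 = -40 - 105 = -145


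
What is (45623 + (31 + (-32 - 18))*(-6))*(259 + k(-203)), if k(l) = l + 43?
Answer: 4527963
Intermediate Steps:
k(l) = 43 + l
(45623 + (31 + (-32 - 18))*(-6))*(259 + k(-203)) = (45623 + (31 + (-32 - 18))*(-6))*(259 + (43 - 203)) = (45623 + (31 - 50)*(-6))*(259 - 160) = (45623 - 19*(-6))*99 = (45623 + 114)*99 = 45737*99 = 4527963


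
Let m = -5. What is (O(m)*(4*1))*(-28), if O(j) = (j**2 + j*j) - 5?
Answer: -5040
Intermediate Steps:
O(j) = -5 + 2*j**2 (O(j) = (j**2 + j**2) - 5 = 2*j**2 - 5 = -5 + 2*j**2)
(O(m)*(4*1))*(-28) = ((-5 + 2*(-5)**2)*(4*1))*(-28) = ((-5 + 2*25)*4)*(-28) = ((-5 + 50)*4)*(-28) = (45*4)*(-28) = 180*(-28) = -5040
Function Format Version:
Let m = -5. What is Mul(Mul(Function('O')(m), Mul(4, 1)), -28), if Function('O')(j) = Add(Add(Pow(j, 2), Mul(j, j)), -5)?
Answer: -5040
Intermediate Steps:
Function('O')(j) = Add(-5, Mul(2, Pow(j, 2))) (Function('O')(j) = Add(Add(Pow(j, 2), Pow(j, 2)), -5) = Add(Mul(2, Pow(j, 2)), -5) = Add(-5, Mul(2, Pow(j, 2))))
Mul(Mul(Function('O')(m), Mul(4, 1)), -28) = Mul(Mul(Add(-5, Mul(2, Pow(-5, 2))), Mul(4, 1)), -28) = Mul(Mul(Add(-5, Mul(2, 25)), 4), -28) = Mul(Mul(Add(-5, 50), 4), -28) = Mul(Mul(45, 4), -28) = Mul(180, -28) = -5040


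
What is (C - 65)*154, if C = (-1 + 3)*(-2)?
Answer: -10626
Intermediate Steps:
C = -4 (C = 2*(-2) = -4)
(C - 65)*154 = (-4 - 65)*154 = -69*154 = -10626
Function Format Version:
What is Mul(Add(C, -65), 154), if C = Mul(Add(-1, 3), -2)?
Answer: -10626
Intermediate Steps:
C = -4 (C = Mul(2, -2) = -4)
Mul(Add(C, -65), 154) = Mul(Add(-4, -65), 154) = Mul(-69, 154) = -10626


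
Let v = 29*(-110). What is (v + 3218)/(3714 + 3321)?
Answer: 4/1005 ≈ 0.0039801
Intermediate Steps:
v = -3190
(v + 3218)/(3714 + 3321) = (-3190 + 3218)/(3714 + 3321) = 28/7035 = 28*(1/7035) = 4/1005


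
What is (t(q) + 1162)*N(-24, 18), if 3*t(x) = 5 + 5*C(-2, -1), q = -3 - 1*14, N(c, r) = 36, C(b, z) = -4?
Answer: 41652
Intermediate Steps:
q = -17 (q = -3 - 14 = -17)
t(x) = -5 (t(x) = (5 + 5*(-4))/3 = (5 - 20)/3 = (⅓)*(-15) = -5)
(t(q) + 1162)*N(-24, 18) = (-5 + 1162)*36 = 1157*36 = 41652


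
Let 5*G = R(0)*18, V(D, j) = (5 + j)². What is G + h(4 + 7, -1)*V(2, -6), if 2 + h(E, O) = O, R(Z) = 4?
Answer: 57/5 ≈ 11.400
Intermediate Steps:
h(E, O) = -2 + O
G = 72/5 (G = (4*18)/5 = (⅕)*72 = 72/5 ≈ 14.400)
G + h(4 + 7, -1)*V(2, -6) = 72/5 + (-2 - 1)*(5 - 6)² = 72/5 - 3*(-1)² = 72/5 - 3*1 = 72/5 - 3 = 57/5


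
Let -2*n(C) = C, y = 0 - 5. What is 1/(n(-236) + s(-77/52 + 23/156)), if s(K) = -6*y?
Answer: 1/148 ≈ 0.0067568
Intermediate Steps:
y = -5
n(C) = -C/2
s(K) = 30 (s(K) = -6*(-5) = 30)
1/(n(-236) + s(-77/52 + 23/156)) = 1/(-½*(-236) + 30) = 1/(118 + 30) = 1/148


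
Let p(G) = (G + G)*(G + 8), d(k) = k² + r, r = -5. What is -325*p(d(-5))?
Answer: -364000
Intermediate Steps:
d(k) = -5 + k² (d(k) = k² - 5 = -5 + k²)
p(G) = 2*G*(8 + G) (p(G) = (2*G)*(8 + G) = 2*G*(8 + G))
-325*p(d(-5)) = -650*(-5 + (-5)²)*(8 + (-5 + (-5)²)) = -650*(-5 + 25)*(8 + (-5 + 25)) = -650*20*(8 + 20) = -650*20*28 = -325*1120 = -364000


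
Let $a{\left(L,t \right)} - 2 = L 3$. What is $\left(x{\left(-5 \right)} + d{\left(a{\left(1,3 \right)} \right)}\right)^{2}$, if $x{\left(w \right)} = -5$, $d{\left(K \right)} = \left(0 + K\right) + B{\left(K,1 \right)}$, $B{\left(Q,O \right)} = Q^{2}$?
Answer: $625$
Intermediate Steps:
$a{\left(L,t \right)} = 2 + 3 L$ ($a{\left(L,t \right)} = 2 + L 3 = 2 + 3 L$)
$d{\left(K \right)} = K + K^{2}$ ($d{\left(K \right)} = \left(0 + K\right) + K^{2} = K + K^{2}$)
$\left(x{\left(-5 \right)} + d{\left(a{\left(1,3 \right)} \right)}\right)^{2} = \left(-5 + \left(2 + 3 \cdot 1\right) \left(1 + \left(2 + 3 \cdot 1\right)\right)\right)^{2} = \left(-5 + \left(2 + 3\right) \left(1 + \left(2 + 3\right)\right)\right)^{2} = \left(-5 + 5 \left(1 + 5\right)\right)^{2} = \left(-5 + 5 \cdot 6\right)^{2} = \left(-5 + 30\right)^{2} = 25^{2} = 625$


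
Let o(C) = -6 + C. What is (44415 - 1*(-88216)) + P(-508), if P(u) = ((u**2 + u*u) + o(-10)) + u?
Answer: 648235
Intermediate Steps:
P(u) = -16 + u + 2*u**2 (P(u) = ((u**2 + u*u) + (-6 - 10)) + u = ((u**2 + u**2) - 16) + u = (2*u**2 - 16) + u = (-16 + 2*u**2) + u = -16 + u + 2*u**2)
(44415 - 1*(-88216)) + P(-508) = (44415 - 1*(-88216)) + (-16 - 508 + 2*(-508)**2) = (44415 + 88216) + (-16 - 508 + 2*258064) = 132631 + (-16 - 508 + 516128) = 132631 + 515604 = 648235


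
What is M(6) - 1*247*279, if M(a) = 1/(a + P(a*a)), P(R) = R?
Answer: -2894345/42 ≈ -68913.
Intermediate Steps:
M(a) = 1/(a + a²) (M(a) = 1/(a + a*a) = 1/(a + a²))
M(6) - 1*247*279 = 1/(6*(1 + 6)) - 1*247*279 = (⅙)/7 - 247*279 = (⅙)*(⅐) - 68913 = 1/42 - 68913 = -2894345/42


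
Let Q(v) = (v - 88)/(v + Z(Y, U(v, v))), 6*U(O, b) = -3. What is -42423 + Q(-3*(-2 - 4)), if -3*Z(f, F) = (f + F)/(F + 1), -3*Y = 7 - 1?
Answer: -2503167/59 ≈ -42427.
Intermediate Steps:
U(O, b) = -½ (U(O, b) = (⅙)*(-3) = -½)
Y = -2 (Y = -(7 - 1)/3 = -⅓*6 = -2)
Z(f, F) = -(F + f)/(3*(1 + F)) (Z(f, F) = -(f + F)/(3*(F + 1)) = -(F + f)/(3*(1 + F)))
Q(v) = (-88 + v)/(5/3 + v) (Q(v) = (v - 88)/(v + (-1*(-½) - 1*(-2))/(3*(1 - ½))) = (-88 + v)/(v + (½ + 2)/(3*(½))) = (-88 + v)/(v + (⅓)*2*(5/2)) = (-88 + v)/(v + 5/3) = (-88 + v)/(5/3 + v))
-42423 + Q(-3*(-2 - 4)) = -42423 + 3*(-88 - 3*(-2 - 4))/(5 + 3*(-3*(-2 - 4))) = -42423 + 3*(-88 - 3*(-6))/(5 + 3*(-3*(-6))) = -42423 + 3*(-88 + 18)/(5 + 3*18) = -42423 + 3*(-70)/(5 + 54) = -42423 + 3*(-70)/59 = -42423 + 3*(1/59)*(-70) = -42423 - 210/59 = -2503167/59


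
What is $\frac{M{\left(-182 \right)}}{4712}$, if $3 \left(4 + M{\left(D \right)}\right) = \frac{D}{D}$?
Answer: $- \frac{11}{14136} \approx -0.00077816$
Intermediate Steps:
$M{\left(D \right)} = - \frac{11}{3}$ ($M{\left(D \right)} = -4 + \frac{D \frac{1}{D}}{3} = -4 + \frac{1}{3} \cdot 1 = -4 + \frac{1}{3} = - \frac{11}{3}$)
$\frac{M{\left(-182 \right)}}{4712} = - \frac{11}{3 \cdot 4712} = \left(- \frac{11}{3}\right) \frac{1}{4712} = - \frac{11}{14136}$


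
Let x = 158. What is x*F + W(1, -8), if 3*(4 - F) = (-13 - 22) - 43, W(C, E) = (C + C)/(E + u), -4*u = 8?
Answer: 23699/5 ≈ 4739.8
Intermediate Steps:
u = -2 (u = -¼*8 = -2)
W(C, E) = 2*C/(-2 + E) (W(C, E) = (C + C)/(E - 2) = (2*C)/(-2 + E) = 2*C/(-2 + E))
F = 30 (F = 4 - ((-13 - 22) - 43)/3 = 4 - (-35 - 43)/3 = 4 - ⅓*(-78) = 4 + 26 = 30)
x*F + W(1, -8) = 158*30 + 2*1/(-2 - 8) = 4740 + 2*1/(-10) = 4740 + 2*1*(-⅒) = 4740 - ⅕ = 23699/5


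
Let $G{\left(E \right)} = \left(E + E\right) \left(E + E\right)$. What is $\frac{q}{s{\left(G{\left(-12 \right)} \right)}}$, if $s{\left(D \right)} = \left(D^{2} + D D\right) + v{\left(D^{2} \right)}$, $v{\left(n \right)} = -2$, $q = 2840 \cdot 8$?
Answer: $\frac{2272}{66355} \approx 0.03424$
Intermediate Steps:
$q = 22720$
$G{\left(E \right)} = 4 E^{2}$ ($G{\left(E \right)} = 2 E 2 E = 4 E^{2}$)
$s{\left(D \right)} = -2 + 2 D^{2}$ ($s{\left(D \right)} = \left(D^{2} + D D\right) - 2 = \left(D^{2} + D^{2}\right) - 2 = 2 D^{2} - 2 = -2 + 2 D^{2}$)
$\frac{q}{s{\left(G{\left(-12 \right)} \right)}} = \frac{22720}{-2 + 2 \left(4 \left(-12\right)^{2}\right)^{2}} = \frac{22720}{-2 + 2 \left(4 \cdot 144\right)^{2}} = \frac{22720}{-2 + 2 \cdot 576^{2}} = \frac{22720}{-2 + 2 \cdot 331776} = \frac{22720}{-2 + 663552} = \frac{22720}{663550} = 22720 \cdot \frac{1}{663550} = \frac{2272}{66355}$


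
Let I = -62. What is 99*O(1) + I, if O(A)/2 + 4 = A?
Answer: -656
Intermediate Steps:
O(A) = -8 + 2*A
99*O(1) + I = 99*(-8 + 2*1) - 62 = 99*(-8 + 2) - 62 = 99*(-6) - 62 = -594 - 62 = -656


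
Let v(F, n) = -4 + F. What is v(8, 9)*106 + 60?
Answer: 484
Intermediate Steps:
v(8, 9)*106 + 60 = (-4 + 8)*106 + 60 = 4*106 + 60 = 424 + 60 = 484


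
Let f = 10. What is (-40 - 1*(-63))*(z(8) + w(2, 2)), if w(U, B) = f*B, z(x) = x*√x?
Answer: 460 + 368*√2 ≈ 980.43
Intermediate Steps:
z(x) = x^(3/2)
w(U, B) = 10*B
(-40 - 1*(-63))*(z(8) + w(2, 2)) = (-40 - 1*(-63))*(8^(3/2) + 10*2) = (-40 + 63)*(16*√2 + 20) = 23*(20 + 16*√2) = 460 + 368*√2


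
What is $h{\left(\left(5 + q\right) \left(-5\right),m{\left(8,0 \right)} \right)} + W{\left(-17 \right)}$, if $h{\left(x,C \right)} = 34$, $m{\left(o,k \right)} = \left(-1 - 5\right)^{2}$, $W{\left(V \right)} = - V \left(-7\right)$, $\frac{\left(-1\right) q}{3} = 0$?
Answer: $-85$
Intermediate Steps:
$q = 0$ ($q = \left(-3\right) 0 = 0$)
$W{\left(V \right)} = 7 V$ ($W{\left(V \right)} = - \left(-7\right) V = 7 V$)
$m{\left(o,k \right)} = 36$ ($m{\left(o,k \right)} = \left(-6\right)^{2} = 36$)
$h{\left(\left(5 + q\right) \left(-5\right),m{\left(8,0 \right)} \right)} + W{\left(-17 \right)} = 34 + 7 \left(-17\right) = 34 - 119 = -85$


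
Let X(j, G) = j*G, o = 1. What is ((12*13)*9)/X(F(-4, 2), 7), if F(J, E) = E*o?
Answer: 702/7 ≈ 100.29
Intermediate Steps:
F(J, E) = E (F(J, E) = E*1 = E)
X(j, G) = G*j
((12*13)*9)/X(F(-4, 2), 7) = ((12*13)*9)/((7*2)) = (156*9)/14 = (1/14)*1404 = 702/7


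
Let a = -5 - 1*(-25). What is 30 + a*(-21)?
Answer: -390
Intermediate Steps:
a = 20 (a = -5 + 25 = 20)
30 + a*(-21) = 30 + 20*(-21) = 30 - 420 = -390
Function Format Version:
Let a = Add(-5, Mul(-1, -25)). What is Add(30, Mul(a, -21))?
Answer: -390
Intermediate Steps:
a = 20 (a = Add(-5, 25) = 20)
Add(30, Mul(a, -21)) = Add(30, Mul(20, -21)) = Add(30, -420) = -390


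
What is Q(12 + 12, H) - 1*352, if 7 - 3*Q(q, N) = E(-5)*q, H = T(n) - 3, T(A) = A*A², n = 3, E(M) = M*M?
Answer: -1649/3 ≈ -549.67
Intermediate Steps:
E(M) = M²
T(A) = A³
H = 24 (H = 3³ - 3 = 27 - 3 = 24)
Q(q, N) = 7/3 - 25*q/3 (Q(q, N) = 7/3 - (-5)²*q/3 = 7/3 - 25*q/3)
Q(12 + 12, H) - 1*352 = (7/3 - 25*(12 + 12)/3) - 1*352 = (7/3 - 25/3*24) - 352 = (7/3 - 200) - 352 = -593/3 - 352 = -1649/3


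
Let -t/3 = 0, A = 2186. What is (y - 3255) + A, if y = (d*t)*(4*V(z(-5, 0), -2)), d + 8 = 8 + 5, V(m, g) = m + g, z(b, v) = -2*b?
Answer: -1069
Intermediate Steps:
V(m, g) = g + m
t = 0 (t = -3*0 = 0)
d = 5 (d = -8 + (8 + 5) = -8 + 13 = 5)
y = 0 (y = (5*0)*(4*(-2 - 2*(-5))) = 0*(4*(-2 + 10)) = 0*(4*8) = 0*32 = 0)
(y - 3255) + A = (0 - 3255) + 2186 = -3255 + 2186 = -1069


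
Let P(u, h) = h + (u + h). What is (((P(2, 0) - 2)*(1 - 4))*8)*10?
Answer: 0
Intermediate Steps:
P(u, h) = u + 2*h (P(u, h) = h + (h + u) = u + 2*h)
(((P(2, 0) - 2)*(1 - 4))*8)*10 = ((((2 + 2*0) - 2)*(1 - 4))*8)*10 = ((((2 + 0) - 2)*(-3))*8)*10 = (((2 - 2)*(-3))*8)*10 = ((0*(-3))*8)*10 = (0*8)*10 = 0*10 = 0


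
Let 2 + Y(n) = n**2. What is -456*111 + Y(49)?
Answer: -48217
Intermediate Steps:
Y(n) = -2 + n**2
-456*111 + Y(49) = -456*111 + (-2 + 49**2) = -50616 + (-2 + 2401) = -50616 + 2399 = -48217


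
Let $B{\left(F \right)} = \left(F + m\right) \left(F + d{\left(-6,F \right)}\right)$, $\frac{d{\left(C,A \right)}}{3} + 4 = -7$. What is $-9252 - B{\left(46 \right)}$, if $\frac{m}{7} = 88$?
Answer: $-17858$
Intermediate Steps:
$m = 616$ ($m = 7 \cdot 88 = 616$)
$d{\left(C,A \right)} = -33$ ($d{\left(C,A \right)} = -12 + 3 \left(-7\right) = -12 - 21 = -33$)
$B{\left(F \right)} = \left(-33 + F\right) \left(616 + F\right)$ ($B{\left(F \right)} = \left(F + 616\right) \left(F - 33\right) = \left(616 + F\right) \left(-33 + F\right) = \left(-33 + F\right) \left(616 + F\right)$)
$-9252 - B{\left(46 \right)} = -9252 - \left(-20328 + 46^{2} + 583 \cdot 46\right) = -9252 - \left(-20328 + 2116 + 26818\right) = -9252 - 8606 = -17858$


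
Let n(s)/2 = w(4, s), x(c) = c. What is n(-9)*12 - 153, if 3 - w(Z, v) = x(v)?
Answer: 135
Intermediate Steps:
w(Z, v) = 3 - v
n(s) = 6 - 2*s (n(s) = 2*(3 - s) = 6 - 2*s)
n(-9)*12 - 153 = (6 - 2*(-9))*12 - 153 = (6 + 18)*12 - 153 = 24*12 - 153 = 288 - 153 = 135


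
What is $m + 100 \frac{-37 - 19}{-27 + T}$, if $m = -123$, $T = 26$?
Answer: $5477$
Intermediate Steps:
$m + 100 \frac{-37 - 19}{-27 + T} = -123 + 100 \frac{-37 - 19}{-27 + 26} = -123 + 100 \left(- \frac{56}{-1}\right) = -123 + 100 \left(\left(-56\right) \left(-1\right)\right) = -123 + 100 \cdot 56 = -123 + 5600 = 5477$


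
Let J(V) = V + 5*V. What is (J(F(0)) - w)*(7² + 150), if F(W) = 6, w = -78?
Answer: 22686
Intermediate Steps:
J(V) = 6*V
(J(F(0)) - w)*(7² + 150) = (6*6 - 1*(-78))*(7² + 150) = (36 + 78)*(49 + 150) = 114*199 = 22686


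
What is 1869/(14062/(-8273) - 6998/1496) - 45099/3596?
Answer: -14456769336731/47306102796 ≈ -305.60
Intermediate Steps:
1869/(14062/(-8273) - 6998/1496) - 45099/3596 = 1869/(14062*(-1/8273) - 6998*1/1496) - 45099*1/3596 = 1869/(-14062/8273 - 3499/748) - 45099/3596 = 1869/(-39465603/6188204) - 45099/3596 = 1869*(-6188204/39465603) - 45099/3596 = -3855251092/13155201 - 45099/3596 = -14456769336731/47306102796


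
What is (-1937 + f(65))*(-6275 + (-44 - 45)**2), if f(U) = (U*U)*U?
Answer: 448844448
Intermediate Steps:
f(U) = U**3 (f(U) = U**2*U = U**3)
(-1937 + f(65))*(-6275 + (-44 - 45)**2) = (-1937 + 65**3)*(-6275 + (-44 - 45)**2) = (-1937 + 274625)*(-6275 + (-89)**2) = 272688*(-6275 + 7921) = 272688*1646 = 448844448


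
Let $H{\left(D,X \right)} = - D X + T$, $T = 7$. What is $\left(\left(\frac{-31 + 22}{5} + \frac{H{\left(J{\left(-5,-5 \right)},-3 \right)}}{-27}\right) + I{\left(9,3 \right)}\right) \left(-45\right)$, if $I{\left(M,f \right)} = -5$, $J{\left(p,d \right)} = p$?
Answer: $\frac{878}{3} \approx 292.67$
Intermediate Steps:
$H{\left(D,X \right)} = 7 - D X$ ($H{\left(D,X \right)} = - D X + 7 = 7 - D X$)
$\left(\left(\frac{-31 + 22}{5} + \frac{H{\left(J{\left(-5,-5 \right)},-3 \right)}}{-27}\right) + I{\left(9,3 \right)}\right) \left(-45\right) = \left(\left(\frac{-31 + 22}{5} + \frac{7 - \left(-5\right) \left(-3\right)}{-27}\right) - 5\right) \left(-45\right) = \left(\left(\left(-9\right) \frac{1}{5} + \left(7 - 15\right) \left(- \frac{1}{27}\right)\right) - 5\right) \left(-45\right) = \left(\left(- \frac{9}{5} - - \frac{8}{27}\right) - 5\right) \left(-45\right) = \left(\left(- \frac{9}{5} + \frac{8}{27}\right) - 5\right) \left(-45\right) = \left(- \frac{203}{135} - 5\right) \left(-45\right) = \left(- \frac{878}{135}\right) \left(-45\right) = \frac{878}{3}$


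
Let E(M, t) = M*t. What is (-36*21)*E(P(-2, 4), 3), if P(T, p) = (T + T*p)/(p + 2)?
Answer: 3780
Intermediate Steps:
P(T, p) = (T + T*p)/(2 + p)
(-36*21)*E(P(-2, 4), 3) = (-36*21)*(-2*(1 + 4)/(2 + 4)*3) = -756*(-2*5/6)*3 = -756*(-2*⅙*5)*3 = -(-1260)*3 = -756*(-5) = 3780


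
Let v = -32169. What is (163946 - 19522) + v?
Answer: 112255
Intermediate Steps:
(163946 - 19522) + v = (163946 - 19522) - 32169 = 144424 - 32169 = 112255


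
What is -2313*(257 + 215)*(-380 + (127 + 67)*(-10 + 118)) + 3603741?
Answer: -22455589251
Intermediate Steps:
-2313*(257 + 215)*(-380 + (127 + 67)*(-10 + 118)) + 3603741 = -1091736*(-380 + 194*108) + 3603741 = -1091736*(-380 + 20952) + 3603741 = -1091736*20572 + 3603741 = -2313*9709984 + 3603741 = -22459192992 + 3603741 = -22455589251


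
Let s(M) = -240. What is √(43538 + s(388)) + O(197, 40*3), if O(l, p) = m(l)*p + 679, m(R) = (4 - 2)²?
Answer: 1159 + √43298 ≈ 1367.1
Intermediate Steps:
m(R) = 4 (m(R) = 2² = 4)
O(l, p) = 679 + 4*p (O(l, p) = 4*p + 679 = 679 + 4*p)
√(43538 + s(388)) + O(197, 40*3) = √(43538 - 240) + (679 + 4*(40*3)) = √43298 + (679 + 4*120) = √43298 + (679 + 480) = √43298 + 1159 = 1159 + √43298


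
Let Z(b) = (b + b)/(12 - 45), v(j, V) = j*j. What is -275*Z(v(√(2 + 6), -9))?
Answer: 400/3 ≈ 133.33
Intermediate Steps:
v(j, V) = j²
Z(b) = -2*b/33 (Z(b) = (2*b)/(-33) = (2*b)*(-1/33) = -2*b/33)
-275*Z(v(√(2 + 6), -9)) = -(-50)*(√(2 + 6))²/3 = -(-50)*(√8)²/3 = -(-50)*(2*√2)²/3 = -(-50)*8/3 = -275*(-16/33) = 400/3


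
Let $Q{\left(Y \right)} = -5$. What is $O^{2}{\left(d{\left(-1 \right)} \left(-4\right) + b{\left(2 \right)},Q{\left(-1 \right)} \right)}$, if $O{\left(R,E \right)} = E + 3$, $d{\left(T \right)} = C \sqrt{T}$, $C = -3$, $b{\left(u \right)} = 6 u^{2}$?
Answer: $4$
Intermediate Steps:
$d{\left(T \right)} = - 3 \sqrt{T}$
$O{\left(R,E \right)} = 3 + E$
$O^{2}{\left(d{\left(-1 \right)} \left(-4\right) + b{\left(2 \right)},Q{\left(-1 \right)} \right)} = \left(3 - 5\right)^{2} = \left(-2\right)^{2} = 4$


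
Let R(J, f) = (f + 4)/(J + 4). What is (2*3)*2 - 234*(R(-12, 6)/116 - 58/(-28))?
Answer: -763593/1624 ≈ -470.19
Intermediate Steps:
R(J, f) = (4 + f)/(4 + J)
(2*3)*2 - 234*(R(-12, 6)/116 - 58/(-28)) = (2*3)*2 - 234*(((4 + 6)/(4 - 12))/116 - 58/(-28)) = 6*2 - 234*((10/(-8))*(1/116) - 58*(-1/28)) = 12 - 234*(-⅛*10*(1/116) + 29/14) = 12 - 234*(-5/4*1/116 + 29/14) = 12 - 234*(-5/464 + 29/14) = 12 - 234*6693/3248 = 12 - 783081/1624 = -763593/1624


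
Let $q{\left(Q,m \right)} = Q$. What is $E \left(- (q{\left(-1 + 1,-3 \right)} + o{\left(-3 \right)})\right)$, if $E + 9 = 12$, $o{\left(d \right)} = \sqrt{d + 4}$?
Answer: $-3$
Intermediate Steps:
$o{\left(d \right)} = \sqrt{4 + d}$
$E = 3$ ($E = -9 + 12 = 3$)
$E \left(- (q{\left(-1 + 1,-3 \right)} + o{\left(-3 \right)})\right) = 3 \left(- (\left(-1 + 1\right) + \sqrt{4 - 3})\right) = 3 \left(- (0 + \sqrt{1})\right) = 3 \left(- (0 + 1)\right) = 3 \left(\left(-1\right) 1\right) = 3 \left(-1\right) = -3$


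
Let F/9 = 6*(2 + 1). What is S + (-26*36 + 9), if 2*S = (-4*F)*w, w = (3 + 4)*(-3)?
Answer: 5877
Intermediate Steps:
F = 162 (F = 9*(6*(2 + 1)) = 9*(6*3) = 9*18 = 162)
w = -21 (w = 7*(-3) = -21)
S = 6804 (S = (-4*162*(-21))/2 = (-648*(-21))/2 = (½)*13608 = 6804)
S + (-26*36 + 9) = 6804 + (-26*36 + 9) = 6804 + (-936 + 9) = 6804 - 927 = 5877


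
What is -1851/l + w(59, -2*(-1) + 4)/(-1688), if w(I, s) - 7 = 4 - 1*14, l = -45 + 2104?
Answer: -3118311/3475592 ≈ -0.89720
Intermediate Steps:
l = 2059
w(I, s) = -3 (w(I, s) = 7 + (4 - 1*14) = 7 + (4 - 14) = 7 - 10 = -3)
-1851/l + w(59, -2*(-1) + 4)/(-1688) = -1851/2059 - 3/(-1688) = -1851*1/2059 - 3*(-1/1688) = -1851/2059 + 3/1688 = -3118311/3475592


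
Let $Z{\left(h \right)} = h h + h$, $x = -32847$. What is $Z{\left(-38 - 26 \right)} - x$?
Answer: $36879$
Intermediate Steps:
$Z{\left(h \right)} = h + h^{2}$ ($Z{\left(h \right)} = h^{2} + h = h + h^{2}$)
$Z{\left(-38 - 26 \right)} - x = \left(-38 - 26\right) \left(1 - 64\right) - -32847 = \left(-38 - 26\right) \left(1 - 64\right) + 32847 = - 64 \left(1 - 64\right) + 32847 = \left(-64\right) \left(-63\right) + 32847 = 4032 + 32847 = 36879$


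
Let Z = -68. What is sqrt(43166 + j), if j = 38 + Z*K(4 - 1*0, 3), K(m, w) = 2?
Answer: 2*sqrt(10767) ≈ 207.53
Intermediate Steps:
j = -98 (j = 38 - 68*2 = 38 - 136 = -98)
sqrt(43166 + j) = sqrt(43166 - 98) = sqrt(43068) = 2*sqrt(10767)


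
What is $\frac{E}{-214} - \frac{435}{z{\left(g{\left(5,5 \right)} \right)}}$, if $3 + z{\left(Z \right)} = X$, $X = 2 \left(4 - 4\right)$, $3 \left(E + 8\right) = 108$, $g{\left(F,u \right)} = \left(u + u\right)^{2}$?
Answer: $\frac{15501}{107} \approx 144.87$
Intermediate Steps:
$g{\left(F,u \right)} = 4 u^{2}$ ($g{\left(F,u \right)} = \left(2 u\right)^{2} = 4 u^{2}$)
$E = 28$ ($E = -8 + \frac{1}{3} \cdot 108 = -8 + 36 = 28$)
$X = 0$ ($X = 2 \cdot 0 = 0$)
$z{\left(Z \right)} = -3$ ($z{\left(Z \right)} = -3 + 0 = -3$)
$\frac{E}{-214} - \frac{435}{z{\left(g{\left(5,5 \right)} \right)}} = \frac{28}{-214} - \frac{435}{-3} = 28 \left(- \frac{1}{214}\right) - -145 = - \frac{14}{107} + 145 = \frac{15501}{107}$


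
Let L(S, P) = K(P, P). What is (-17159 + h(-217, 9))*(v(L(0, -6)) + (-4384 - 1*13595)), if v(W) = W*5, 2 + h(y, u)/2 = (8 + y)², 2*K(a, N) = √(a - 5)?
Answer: -1262107821 + 350995*I*√11/2 ≈ -1.2621e+9 + 5.8206e+5*I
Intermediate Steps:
K(a, N) = √(-5 + a)/2 (K(a, N) = √(a - 5)/2 = √(-5 + a)/2)
L(S, P) = √(-5 + P)/2
h(y, u) = -4 + 2*(8 + y)²
v(W) = 5*W
(-17159 + h(-217, 9))*(v(L(0, -6)) + (-4384 - 1*13595)) = (-17159 + (-4 + 2*(8 - 217)²))*(5*(√(-5 - 6)/2) + (-4384 - 1*13595)) = (-17159 + (-4 + 2*(-209)²))*(5*(√(-11)/2) + (-4384 - 13595)) = (-17159 + (-4 + 2*43681))*(5*((I*√11)/2) - 17979) = (-17159 + (-4 + 87362))*(5*(I*√11/2) - 17979) = (-17159 + 87358)*(5*I*√11/2 - 17979) = 70199*(-17979 + 5*I*√11/2) = -1262107821 + 350995*I*√11/2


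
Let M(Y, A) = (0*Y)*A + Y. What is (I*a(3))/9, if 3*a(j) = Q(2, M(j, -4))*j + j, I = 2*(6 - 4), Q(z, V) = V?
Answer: 16/9 ≈ 1.7778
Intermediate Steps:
M(Y, A) = Y (M(Y, A) = 0*A + Y = 0 + Y = Y)
I = 4 (I = 2*2 = 4)
a(j) = j/3 + j**2/3 (a(j) = (j*j + j)/3 = (j**2 + j)/3 = (j + j**2)/3 = j/3 + j**2/3)
(I*a(3))/9 = (4*((1/3)*3*(1 + 3)))/9 = (4*((1/3)*3*4))*(1/9) = (4*4)*(1/9) = 16*(1/9) = 16/9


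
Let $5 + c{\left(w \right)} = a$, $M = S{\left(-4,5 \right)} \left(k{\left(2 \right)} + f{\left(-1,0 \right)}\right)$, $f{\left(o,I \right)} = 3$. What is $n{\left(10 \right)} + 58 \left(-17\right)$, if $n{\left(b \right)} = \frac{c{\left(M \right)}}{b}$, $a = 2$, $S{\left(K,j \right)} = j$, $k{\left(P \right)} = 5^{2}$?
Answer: $- \frac{9863}{10} \approx -986.3$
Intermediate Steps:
$k{\left(P \right)} = 25$
$M = 140$ ($M = 5 \left(25 + 3\right) = 5 \cdot 28 = 140$)
$c{\left(w \right)} = -3$ ($c{\left(w \right)} = -5 + 2 = -3$)
$n{\left(b \right)} = - \frac{3}{b}$
$n{\left(10 \right)} + 58 \left(-17\right) = - \frac{3}{10} + 58 \left(-17\right) = \left(-3\right) \frac{1}{10} - 986 = - \frac{3}{10} - 986 = - \frac{9863}{10}$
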